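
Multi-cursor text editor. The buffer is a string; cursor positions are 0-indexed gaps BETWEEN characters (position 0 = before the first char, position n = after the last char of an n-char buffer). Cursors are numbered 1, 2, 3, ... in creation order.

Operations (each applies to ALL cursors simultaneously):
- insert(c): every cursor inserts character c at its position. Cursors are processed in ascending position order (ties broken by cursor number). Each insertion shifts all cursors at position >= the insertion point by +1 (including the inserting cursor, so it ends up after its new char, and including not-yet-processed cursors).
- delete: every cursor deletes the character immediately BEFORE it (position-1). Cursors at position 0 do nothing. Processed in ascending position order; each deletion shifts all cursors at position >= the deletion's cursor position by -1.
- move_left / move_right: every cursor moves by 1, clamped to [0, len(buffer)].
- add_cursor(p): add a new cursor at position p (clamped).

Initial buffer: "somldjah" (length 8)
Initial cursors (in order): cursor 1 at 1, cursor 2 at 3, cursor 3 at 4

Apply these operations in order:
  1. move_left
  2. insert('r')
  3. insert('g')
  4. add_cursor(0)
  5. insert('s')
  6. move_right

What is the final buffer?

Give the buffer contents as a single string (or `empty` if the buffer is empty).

Answer: srgssorgsmrgsldjah

Derivation:
After op 1 (move_left): buffer="somldjah" (len 8), cursors c1@0 c2@2 c3@3, authorship ........
After op 2 (insert('r')): buffer="rsormrldjah" (len 11), cursors c1@1 c2@4 c3@6, authorship 1..2.3.....
After op 3 (insert('g')): buffer="rgsorgmrgldjah" (len 14), cursors c1@2 c2@6 c3@9, authorship 11..22.33.....
After op 4 (add_cursor(0)): buffer="rgsorgmrgldjah" (len 14), cursors c4@0 c1@2 c2@6 c3@9, authorship 11..22.33.....
After op 5 (insert('s')): buffer="srgssorgsmrgsldjah" (len 18), cursors c4@1 c1@4 c2@9 c3@13, authorship 4111..222.333.....
After op 6 (move_right): buffer="srgssorgsmrgsldjah" (len 18), cursors c4@2 c1@5 c2@10 c3@14, authorship 4111..222.333.....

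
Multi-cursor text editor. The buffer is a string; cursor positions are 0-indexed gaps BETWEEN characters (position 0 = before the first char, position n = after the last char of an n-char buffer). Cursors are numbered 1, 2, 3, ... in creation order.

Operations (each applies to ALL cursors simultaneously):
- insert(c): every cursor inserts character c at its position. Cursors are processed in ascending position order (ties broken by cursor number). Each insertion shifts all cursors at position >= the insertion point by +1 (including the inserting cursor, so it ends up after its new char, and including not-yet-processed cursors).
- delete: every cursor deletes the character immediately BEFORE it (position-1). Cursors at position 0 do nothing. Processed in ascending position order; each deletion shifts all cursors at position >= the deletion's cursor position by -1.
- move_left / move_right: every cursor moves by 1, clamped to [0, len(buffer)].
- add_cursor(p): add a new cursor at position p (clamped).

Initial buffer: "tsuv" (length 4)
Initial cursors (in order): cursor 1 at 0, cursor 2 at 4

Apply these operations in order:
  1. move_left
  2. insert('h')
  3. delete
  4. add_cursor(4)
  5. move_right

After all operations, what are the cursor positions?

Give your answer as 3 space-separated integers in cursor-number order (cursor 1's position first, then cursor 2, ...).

After op 1 (move_left): buffer="tsuv" (len 4), cursors c1@0 c2@3, authorship ....
After op 2 (insert('h')): buffer="htsuhv" (len 6), cursors c1@1 c2@5, authorship 1...2.
After op 3 (delete): buffer="tsuv" (len 4), cursors c1@0 c2@3, authorship ....
After op 4 (add_cursor(4)): buffer="tsuv" (len 4), cursors c1@0 c2@3 c3@4, authorship ....
After op 5 (move_right): buffer="tsuv" (len 4), cursors c1@1 c2@4 c3@4, authorship ....

Answer: 1 4 4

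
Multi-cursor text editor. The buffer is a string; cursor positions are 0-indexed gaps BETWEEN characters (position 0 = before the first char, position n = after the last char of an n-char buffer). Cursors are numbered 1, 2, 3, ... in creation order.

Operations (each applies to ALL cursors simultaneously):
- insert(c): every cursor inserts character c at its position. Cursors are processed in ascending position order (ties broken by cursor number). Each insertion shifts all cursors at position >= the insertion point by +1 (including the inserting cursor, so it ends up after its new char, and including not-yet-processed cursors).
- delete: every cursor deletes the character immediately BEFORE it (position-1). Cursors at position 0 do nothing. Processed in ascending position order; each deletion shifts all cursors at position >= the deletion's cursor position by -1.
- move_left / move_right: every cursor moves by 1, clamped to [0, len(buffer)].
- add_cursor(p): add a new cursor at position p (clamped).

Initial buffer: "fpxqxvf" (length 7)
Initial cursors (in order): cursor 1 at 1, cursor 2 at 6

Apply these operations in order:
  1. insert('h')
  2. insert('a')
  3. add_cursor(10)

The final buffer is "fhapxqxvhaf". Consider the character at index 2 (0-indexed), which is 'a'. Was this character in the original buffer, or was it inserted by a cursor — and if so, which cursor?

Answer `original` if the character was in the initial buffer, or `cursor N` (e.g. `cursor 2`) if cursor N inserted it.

After op 1 (insert('h')): buffer="fhpxqxvhf" (len 9), cursors c1@2 c2@8, authorship .1.....2.
After op 2 (insert('a')): buffer="fhapxqxvhaf" (len 11), cursors c1@3 c2@10, authorship .11.....22.
After op 3 (add_cursor(10)): buffer="fhapxqxvhaf" (len 11), cursors c1@3 c2@10 c3@10, authorship .11.....22.
Authorship (.=original, N=cursor N): . 1 1 . . . . . 2 2 .
Index 2: author = 1

Answer: cursor 1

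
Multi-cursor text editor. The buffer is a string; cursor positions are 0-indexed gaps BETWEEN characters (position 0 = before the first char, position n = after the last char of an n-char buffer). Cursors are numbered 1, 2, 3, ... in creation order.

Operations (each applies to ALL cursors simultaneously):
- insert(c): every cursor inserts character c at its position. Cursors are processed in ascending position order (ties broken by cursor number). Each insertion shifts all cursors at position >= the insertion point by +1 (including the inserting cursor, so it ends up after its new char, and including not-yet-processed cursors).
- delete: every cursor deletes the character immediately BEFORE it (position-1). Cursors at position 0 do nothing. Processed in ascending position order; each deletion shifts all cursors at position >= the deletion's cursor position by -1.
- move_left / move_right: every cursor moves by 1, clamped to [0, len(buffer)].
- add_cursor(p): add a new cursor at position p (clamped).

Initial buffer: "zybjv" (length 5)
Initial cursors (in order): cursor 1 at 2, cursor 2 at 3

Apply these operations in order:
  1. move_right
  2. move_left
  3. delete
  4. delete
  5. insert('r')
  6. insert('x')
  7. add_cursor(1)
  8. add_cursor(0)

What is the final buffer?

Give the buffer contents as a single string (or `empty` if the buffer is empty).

Answer: rrxxjv

Derivation:
After op 1 (move_right): buffer="zybjv" (len 5), cursors c1@3 c2@4, authorship .....
After op 2 (move_left): buffer="zybjv" (len 5), cursors c1@2 c2@3, authorship .....
After op 3 (delete): buffer="zjv" (len 3), cursors c1@1 c2@1, authorship ...
After op 4 (delete): buffer="jv" (len 2), cursors c1@0 c2@0, authorship ..
After op 5 (insert('r')): buffer="rrjv" (len 4), cursors c1@2 c2@2, authorship 12..
After op 6 (insert('x')): buffer="rrxxjv" (len 6), cursors c1@4 c2@4, authorship 1212..
After op 7 (add_cursor(1)): buffer="rrxxjv" (len 6), cursors c3@1 c1@4 c2@4, authorship 1212..
After op 8 (add_cursor(0)): buffer="rrxxjv" (len 6), cursors c4@0 c3@1 c1@4 c2@4, authorship 1212..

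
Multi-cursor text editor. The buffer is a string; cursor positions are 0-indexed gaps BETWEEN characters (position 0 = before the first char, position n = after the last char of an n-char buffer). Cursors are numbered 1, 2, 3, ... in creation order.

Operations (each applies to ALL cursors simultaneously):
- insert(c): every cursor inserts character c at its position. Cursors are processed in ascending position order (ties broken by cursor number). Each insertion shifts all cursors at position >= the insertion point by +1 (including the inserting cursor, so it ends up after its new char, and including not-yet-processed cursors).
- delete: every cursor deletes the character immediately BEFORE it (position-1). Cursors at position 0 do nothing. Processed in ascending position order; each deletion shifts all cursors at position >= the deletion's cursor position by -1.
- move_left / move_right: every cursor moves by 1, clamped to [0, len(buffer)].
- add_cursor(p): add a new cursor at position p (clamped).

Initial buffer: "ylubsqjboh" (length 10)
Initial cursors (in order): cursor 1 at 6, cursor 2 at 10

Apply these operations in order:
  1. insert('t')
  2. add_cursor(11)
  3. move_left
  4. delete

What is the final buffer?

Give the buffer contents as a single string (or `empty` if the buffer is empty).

Answer: ylubstjbt

Derivation:
After op 1 (insert('t')): buffer="ylubsqtjboht" (len 12), cursors c1@7 c2@12, authorship ......1....2
After op 2 (add_cursor(11)): buffer="ylubsqtjboht" (len 12), cursors c1@7 c3@11 c2@12, authorship ......1....2
After op 3 (move_left): buffer="ylubsqtjboht" (len 12), cursors c1@6 c3@10 c2@11, authorship ......1....2
After op 4 (delete): buffer="ylubstjbt" (len 9), cursors c1@5 c2@8 c3@8, authorship .....1..2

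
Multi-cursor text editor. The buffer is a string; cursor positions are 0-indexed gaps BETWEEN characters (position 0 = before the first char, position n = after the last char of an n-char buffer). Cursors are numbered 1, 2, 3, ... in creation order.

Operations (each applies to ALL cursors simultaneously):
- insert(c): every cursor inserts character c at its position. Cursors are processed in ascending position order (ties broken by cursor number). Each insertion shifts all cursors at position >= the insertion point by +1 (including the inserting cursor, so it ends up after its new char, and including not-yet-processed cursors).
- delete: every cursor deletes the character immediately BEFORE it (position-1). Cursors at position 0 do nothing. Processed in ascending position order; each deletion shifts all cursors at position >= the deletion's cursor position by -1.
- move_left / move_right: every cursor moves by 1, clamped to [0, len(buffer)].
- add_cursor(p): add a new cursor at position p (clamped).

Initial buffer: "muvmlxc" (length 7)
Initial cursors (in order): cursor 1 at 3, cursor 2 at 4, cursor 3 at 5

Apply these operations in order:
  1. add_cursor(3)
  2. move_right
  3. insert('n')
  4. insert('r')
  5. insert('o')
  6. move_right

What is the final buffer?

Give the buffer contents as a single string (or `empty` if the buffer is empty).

Answer: muvmnnrroolnroxnroc

Derivation:
After op 1 (add_cursor(3)): buffer="muvmlxc" (len 7), cursors c1@3 c4@3 c2@4 c3@5, authorship .......
After op 2 (move_right): buffer="muvmlxc" (len 7), cursors c1@4 c4@4 c2@5 c3@6, authorship .......
After op 3 (insert('n')): buffer="muvmnnlnxnc" (len 11), cursors c1@6 c4@6 c2@8 c3@10, authorship ....14.2.3.
After op 4 (insert('r')): buffer="muvmnnrrlnrxnrc" (len 15), cursors c1@8 c4@8 c2@11 c3@14, authorship ....1414.22.33.
After op 5 (insert('o')): buffer="muvmnnrroolnroxnroc" (len 19), cursors c1@10 c4@10 c2@14 c3@18, authorship ....141414.222.333.
After op 6 (move_right): buffer="muvmnnrroolnroxnroc" (len 19), cursors c1@11 c4@11 c2@15 c3@19, authorship ....141414.222.333.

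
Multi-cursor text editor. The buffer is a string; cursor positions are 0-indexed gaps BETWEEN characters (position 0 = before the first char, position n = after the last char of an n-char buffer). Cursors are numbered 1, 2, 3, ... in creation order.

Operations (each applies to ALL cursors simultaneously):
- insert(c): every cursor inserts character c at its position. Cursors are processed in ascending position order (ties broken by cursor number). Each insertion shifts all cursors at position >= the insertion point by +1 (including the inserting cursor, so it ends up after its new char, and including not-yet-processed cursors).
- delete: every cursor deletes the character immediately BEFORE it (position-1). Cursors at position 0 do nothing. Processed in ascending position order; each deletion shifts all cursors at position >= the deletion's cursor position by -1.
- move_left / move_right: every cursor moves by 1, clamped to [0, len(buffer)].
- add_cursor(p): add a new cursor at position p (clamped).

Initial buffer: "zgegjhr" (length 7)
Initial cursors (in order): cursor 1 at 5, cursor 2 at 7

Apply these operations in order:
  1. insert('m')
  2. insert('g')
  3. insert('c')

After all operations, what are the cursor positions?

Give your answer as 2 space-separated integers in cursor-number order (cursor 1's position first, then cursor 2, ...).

After op 1 (insert('m')): buffer="zgegjmhrm" (len 9), cursors c1@6 c2@9, authorship .....1..2
After op 2 (insert('g')): buffer="zgegjmghrmg" (len 11), cursors c1@7 c2@11, authorship .....11..22
After op 3 (insert('c')): buffer="zgegjmgchrmgc" (len 13), cursors c1@8 c2@13, authorship .....111..222

Answer: 8 13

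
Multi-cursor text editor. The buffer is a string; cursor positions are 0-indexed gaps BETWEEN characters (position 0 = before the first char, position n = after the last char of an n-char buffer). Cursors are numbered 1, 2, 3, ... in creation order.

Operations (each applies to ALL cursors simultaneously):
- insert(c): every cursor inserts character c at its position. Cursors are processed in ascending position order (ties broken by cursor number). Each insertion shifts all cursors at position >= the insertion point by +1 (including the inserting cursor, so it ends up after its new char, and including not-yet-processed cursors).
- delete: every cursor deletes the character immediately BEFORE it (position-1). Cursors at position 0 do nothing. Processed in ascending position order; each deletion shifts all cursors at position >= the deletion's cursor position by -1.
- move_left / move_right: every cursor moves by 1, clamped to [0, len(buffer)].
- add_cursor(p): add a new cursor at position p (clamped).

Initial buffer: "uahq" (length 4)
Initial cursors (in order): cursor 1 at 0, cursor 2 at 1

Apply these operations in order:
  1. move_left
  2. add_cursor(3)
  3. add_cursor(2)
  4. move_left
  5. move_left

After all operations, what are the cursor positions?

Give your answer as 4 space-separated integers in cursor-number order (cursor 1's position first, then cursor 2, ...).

Answer: 0 0 1 0

Derivation:
After op 1 (move_left): buffer="uahq" (len 4), cursors c1@0 c2@0, authorship ....
After op 2 (add_cursor(3)): buffer="uahq" (len 4), cursors c1@0 c2@0 c3@3, authorship ....
After op 3 (add_cursor(2)): buffer="uahq" (len 4), cursors c1@0 c2@0 c4@2 c3@3, authorship ....
After op 4 (move_left): buffer="uahq" (len 4), cursors c1@0 c2@0 c4@1 c3@2, authorship ....
After op 5 (move_left): buffer="uahq" (len 4), cursors c1@0 c2@0 c4@0 c3@1, authorship ....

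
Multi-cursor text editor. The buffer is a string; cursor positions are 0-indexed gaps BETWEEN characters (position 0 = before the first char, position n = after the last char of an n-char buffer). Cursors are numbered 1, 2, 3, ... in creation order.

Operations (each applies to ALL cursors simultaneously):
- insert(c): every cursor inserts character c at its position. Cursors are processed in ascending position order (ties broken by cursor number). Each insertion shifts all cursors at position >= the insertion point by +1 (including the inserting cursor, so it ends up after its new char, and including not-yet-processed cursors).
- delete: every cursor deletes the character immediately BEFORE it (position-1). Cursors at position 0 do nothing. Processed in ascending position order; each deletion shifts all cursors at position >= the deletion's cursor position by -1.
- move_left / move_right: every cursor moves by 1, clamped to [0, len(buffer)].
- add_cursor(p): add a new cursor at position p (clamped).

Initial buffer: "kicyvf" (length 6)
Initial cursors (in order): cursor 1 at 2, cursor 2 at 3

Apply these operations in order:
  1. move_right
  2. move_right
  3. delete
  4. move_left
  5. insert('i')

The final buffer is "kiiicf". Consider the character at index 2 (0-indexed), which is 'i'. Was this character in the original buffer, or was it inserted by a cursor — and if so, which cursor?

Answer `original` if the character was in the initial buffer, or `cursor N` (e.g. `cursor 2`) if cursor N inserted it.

After op 1 (move_right): buffer="kicyvf" (len 6), cursors c1@3 c2@4, authorship ......
After op 2 (move_right): buffer="kicyvf" (len 6), cursors c1@4 c2@5, authorship ......
After op 3 (delete): buffer="kicf" (len 4), cursors c1@3 c2@3, authorship ....
After op 4 (move_left): buffer="kicf" (len 4), cursors c1@2 c2@2, authorship ....
After op 5 (insert('i')): buffer="kiiicf" (len 6), cursors c1@4 c2@4, authorship ..12..
Authorship (.=original, N=cursor N): . . 1 2 . .
Index 2: author = 1

Answer: cursor 1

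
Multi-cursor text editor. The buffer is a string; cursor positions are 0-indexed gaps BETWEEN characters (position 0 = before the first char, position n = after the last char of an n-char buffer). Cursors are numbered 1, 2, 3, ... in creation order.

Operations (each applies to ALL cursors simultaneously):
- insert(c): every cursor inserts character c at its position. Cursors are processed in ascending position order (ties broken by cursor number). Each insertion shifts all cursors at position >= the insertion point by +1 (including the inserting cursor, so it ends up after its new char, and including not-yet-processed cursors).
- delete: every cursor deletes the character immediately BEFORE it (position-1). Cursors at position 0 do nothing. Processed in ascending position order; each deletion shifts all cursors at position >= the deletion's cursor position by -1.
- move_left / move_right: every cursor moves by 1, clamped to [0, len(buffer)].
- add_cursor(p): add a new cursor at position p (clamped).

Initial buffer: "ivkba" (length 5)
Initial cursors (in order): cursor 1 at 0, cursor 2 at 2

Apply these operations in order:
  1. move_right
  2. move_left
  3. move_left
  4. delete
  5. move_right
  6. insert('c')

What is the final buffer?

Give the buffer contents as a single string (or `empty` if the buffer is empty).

After op 1 (move_right): buffer="ivkba" (len 5), cursors c1@1 c2@3, authorship .....
After op 2 (move_left): buffer="ivkba" (len 5), cursors c1@0 c2@2, authorship .....
After op 3 (move_left): buffer="ivkba" (len 5), cursors c1@0 c2@1, authorship .....
After op 4 (delete): buffer="vkba" (len 4), cursors c1@0 c2@0, authorship ....
After op 5 (move_right): buffer="vkba" (len 4), cursors c1@1 c2@1, authorship ....
After op 6 (insert('c')): buffer="vcckba" (len 6), cursors c1@3 c2@3, authorship .12...

Answer: vcckba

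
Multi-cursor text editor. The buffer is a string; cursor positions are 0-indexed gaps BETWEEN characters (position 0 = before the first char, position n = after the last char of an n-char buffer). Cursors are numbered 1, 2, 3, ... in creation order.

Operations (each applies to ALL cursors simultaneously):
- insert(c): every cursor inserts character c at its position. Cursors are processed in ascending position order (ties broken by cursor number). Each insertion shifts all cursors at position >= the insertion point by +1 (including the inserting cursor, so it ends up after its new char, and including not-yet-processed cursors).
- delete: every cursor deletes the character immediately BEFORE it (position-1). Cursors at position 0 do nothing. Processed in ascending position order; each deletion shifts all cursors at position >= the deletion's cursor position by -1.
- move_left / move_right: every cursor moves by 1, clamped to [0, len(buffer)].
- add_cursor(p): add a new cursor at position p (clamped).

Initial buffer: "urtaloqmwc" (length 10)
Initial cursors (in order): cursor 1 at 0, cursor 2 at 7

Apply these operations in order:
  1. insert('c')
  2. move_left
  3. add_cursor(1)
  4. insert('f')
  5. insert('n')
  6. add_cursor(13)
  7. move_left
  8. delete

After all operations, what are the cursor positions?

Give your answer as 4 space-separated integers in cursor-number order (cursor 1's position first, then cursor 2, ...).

After op 1 (insert('c')): buffer="curtaloqcmwc" (len 12), cursors c1@1 c2@9, authorship 1.......2...
After op 2 (move_left): buffer="curtaloqcmwc" (len 12), cursors c1@0 c2@8, authorship 1.......2...
After op 3 (add_cursor(1)): buffer="curtaloqcmwc" (len 12), cursors c1@0 c3@1 c2@8, authorship 1.......2...
After op 4 (insert('f')): buffer="fcfurtaloqfcmwc" (len 15), cursors c1@1 c3@3 c2@11, authorship 113.......22...
After op 5 (insert('n')): buffer="fncfnurtaloqfncmwc" (len 18), cursors c1@2 c3@5 c2@14, authorship 11133.......222...
After op 6 (add_cursor(13)): buffer="fncfnurtaloqfncmwc" (len 18), cursors c1@2 c3@5 c4@13 c2@14, authorship 11133.......222...
After op 7 (move_left): buffer="fncfnurtaloqfncmwc" (len 18), cursors c1@1 c3@4 c4@12 c2@13, authorship 11133.......222...
After op 8 (delete): buffer="ncnurtaloncmwc" (len 14), cursors c1@0 c3@2 c2@9 c4@9, authorship 113......22...

Answer: 0 9 2 9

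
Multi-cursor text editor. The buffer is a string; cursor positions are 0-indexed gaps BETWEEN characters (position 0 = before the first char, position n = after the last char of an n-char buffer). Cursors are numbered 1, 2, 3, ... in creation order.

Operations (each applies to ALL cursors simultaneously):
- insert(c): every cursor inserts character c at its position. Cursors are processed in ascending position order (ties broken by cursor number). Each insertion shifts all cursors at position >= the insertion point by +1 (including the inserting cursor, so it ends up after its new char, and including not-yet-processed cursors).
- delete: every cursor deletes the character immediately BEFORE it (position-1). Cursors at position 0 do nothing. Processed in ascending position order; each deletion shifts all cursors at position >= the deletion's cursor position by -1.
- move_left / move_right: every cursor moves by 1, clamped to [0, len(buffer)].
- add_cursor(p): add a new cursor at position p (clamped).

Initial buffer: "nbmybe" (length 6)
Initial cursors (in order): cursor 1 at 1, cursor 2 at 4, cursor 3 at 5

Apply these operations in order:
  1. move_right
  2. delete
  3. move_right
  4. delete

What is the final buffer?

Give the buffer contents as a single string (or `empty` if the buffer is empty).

After op 1 (move_right): buffer="nbmybe" (len 6), cursors c1@2 c2@5 c3@6, authorship ......
After op 2 (delete): buffer="nmy" (len 3), cursors c1@1 c2@3 c3@3, authorship ...
After op 3 (move_right): buffer="nmy" (len 3), cursors c1@2 c2@3 c3@3, authorship ...
After op 4 (delete): buffer="" (len 0), cursors c1@0 c2@0 c3@0, authorship 

Answer: empty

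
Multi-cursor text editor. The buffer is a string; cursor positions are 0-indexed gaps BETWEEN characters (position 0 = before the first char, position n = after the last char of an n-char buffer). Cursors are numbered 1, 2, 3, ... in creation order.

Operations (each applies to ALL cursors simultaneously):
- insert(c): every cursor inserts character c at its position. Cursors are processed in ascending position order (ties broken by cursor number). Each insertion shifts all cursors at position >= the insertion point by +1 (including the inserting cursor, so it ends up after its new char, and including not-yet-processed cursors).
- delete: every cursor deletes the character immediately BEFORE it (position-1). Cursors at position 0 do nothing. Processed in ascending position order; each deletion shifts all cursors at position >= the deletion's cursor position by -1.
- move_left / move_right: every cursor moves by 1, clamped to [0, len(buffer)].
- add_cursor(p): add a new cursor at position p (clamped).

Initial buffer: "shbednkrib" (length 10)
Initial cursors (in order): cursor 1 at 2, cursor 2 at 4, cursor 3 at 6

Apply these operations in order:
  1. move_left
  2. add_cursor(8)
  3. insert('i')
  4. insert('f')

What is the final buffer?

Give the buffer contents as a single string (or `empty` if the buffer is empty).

After op 1 (move_left): buffer="shbednkrib" (len 10), cursors c1@1 c2@3 c3@5, authorship ..........
After op 2 (add_cursor(8)): buffer="shbednkrib" (len 10), cursors c1@1 c2@3 c3@5 c4@8, authorship ..........
After op 3 (insert('i')): buffer="sihbiedinkriib" (len 14), cursors c1@2 c2@5 c3@8 c4@12, authorship .1..2..3...4..
After op 4 (insert('f')): buffer="sifhbifedifnkrifib" (len 18), cursors c1@3 c2@7 c3@11 c4@16, authorship .11..22..33...44..

Answer: sifhbifedifnkrifib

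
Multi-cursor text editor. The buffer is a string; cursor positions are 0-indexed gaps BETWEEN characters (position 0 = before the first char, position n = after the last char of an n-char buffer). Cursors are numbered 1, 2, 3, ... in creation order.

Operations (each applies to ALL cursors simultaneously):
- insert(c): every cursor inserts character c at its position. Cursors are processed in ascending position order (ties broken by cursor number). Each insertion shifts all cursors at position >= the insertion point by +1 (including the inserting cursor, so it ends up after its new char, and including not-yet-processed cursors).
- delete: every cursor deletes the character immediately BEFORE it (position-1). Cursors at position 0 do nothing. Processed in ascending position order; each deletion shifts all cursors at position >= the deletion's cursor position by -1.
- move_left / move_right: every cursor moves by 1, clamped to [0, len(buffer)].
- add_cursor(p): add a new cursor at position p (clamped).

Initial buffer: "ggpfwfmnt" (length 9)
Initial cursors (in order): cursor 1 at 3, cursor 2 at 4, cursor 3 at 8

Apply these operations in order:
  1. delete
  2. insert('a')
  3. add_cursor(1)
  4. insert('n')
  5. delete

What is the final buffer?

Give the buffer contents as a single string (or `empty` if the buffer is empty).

After op 1 (delete): buffer="ggwfmt" (len 6), cursors c1@2 c2@2 c3@5, authorship ......
After op 2 (insert('a')): buffer="ggaawfmat" (len 9), cursors c1@4 c2@4 c3@8, authorship ..12...3.
After op 3 (add_cursor(1)): buffer="ggaawfmat" (len 9), cursors c4@1 c1@4 c2@4 c3@8, authorship ..12...3.
After op 4 (insert('n')): buffer="gngaannwfmant" (len 13), cursors c4@2 c1@7 c2@7 c3@12, authorship .4.1212...33.
After op 5 (delete): buffer="ggaawfmat" (len 9), cursors c4@1 c1@4 c2@4 c3@8, authorship ..12...3.

Answer: ggaawfmat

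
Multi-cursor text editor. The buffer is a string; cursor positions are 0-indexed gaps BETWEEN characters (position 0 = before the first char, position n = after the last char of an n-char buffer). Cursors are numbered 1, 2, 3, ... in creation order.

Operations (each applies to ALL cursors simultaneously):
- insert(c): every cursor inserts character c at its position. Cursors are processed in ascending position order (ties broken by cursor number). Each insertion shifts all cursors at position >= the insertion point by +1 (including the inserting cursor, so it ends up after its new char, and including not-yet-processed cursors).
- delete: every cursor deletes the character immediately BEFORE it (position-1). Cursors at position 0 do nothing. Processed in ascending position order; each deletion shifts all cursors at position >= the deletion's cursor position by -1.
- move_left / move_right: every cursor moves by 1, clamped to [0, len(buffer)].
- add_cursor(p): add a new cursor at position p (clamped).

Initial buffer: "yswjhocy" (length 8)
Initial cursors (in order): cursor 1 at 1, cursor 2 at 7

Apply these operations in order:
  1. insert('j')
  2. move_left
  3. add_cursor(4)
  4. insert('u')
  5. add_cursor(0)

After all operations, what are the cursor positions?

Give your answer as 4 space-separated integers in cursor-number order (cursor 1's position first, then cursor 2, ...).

After op 1 (insert('j')): buffer="yjswjhocjy" (len 10), cursors c1@2 c2@9, authorship .1......2.
After op 2 (move_left): buffer="yjswjhocjy" (len 10), cursors c1@1 c2@8, authorship .1......2.
After op 3 (add_cursor(4)): buffer="yjswjhocjy" (len 10), cursors c1@1 c3@4 c2@8, authorship .1......2.
After op 4 (insert('u')): buffer="yujswujhocujy" (len 13), cursors c1@2 c3@6 c2@11, authorship .11..3....22.
After op 5 (add_cursor(0)): buffer="yujswujhocujy" (len 13), cursors c4@0 c1@2 c3@6 c2@11, authorship .11..3....22.

Answer: 2 11 6 0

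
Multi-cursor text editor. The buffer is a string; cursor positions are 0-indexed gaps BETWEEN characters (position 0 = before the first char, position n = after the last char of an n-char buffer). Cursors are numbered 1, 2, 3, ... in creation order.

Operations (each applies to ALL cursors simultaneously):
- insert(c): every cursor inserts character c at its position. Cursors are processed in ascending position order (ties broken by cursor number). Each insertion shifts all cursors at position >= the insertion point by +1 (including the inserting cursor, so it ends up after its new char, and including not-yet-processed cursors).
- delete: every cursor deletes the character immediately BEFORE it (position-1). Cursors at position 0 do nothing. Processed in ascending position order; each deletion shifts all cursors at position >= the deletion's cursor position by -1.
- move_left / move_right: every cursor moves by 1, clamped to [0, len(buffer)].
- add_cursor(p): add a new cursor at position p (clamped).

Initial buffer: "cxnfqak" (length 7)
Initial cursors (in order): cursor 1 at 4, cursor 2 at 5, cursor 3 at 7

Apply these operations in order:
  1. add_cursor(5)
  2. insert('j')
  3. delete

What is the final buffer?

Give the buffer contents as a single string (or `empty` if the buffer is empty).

After op 1 (add_cursor(5)): buffer="cxnfqak" (len 7), cursors c1@4 c2@5 c4@5 c3@7, authorship .......
After op 2 (insert('j')): buffer="cxnfjqjjakj" (len 11), cursors c1@5 c2@8 c4@8 c3@11, authorship ....1.24..3
After op 3 (delete): buffer="cxnfqak" (len 7), cursors c1@4 c2@5 c4@5 c3@7, authorship .......

Answer: cxnfqak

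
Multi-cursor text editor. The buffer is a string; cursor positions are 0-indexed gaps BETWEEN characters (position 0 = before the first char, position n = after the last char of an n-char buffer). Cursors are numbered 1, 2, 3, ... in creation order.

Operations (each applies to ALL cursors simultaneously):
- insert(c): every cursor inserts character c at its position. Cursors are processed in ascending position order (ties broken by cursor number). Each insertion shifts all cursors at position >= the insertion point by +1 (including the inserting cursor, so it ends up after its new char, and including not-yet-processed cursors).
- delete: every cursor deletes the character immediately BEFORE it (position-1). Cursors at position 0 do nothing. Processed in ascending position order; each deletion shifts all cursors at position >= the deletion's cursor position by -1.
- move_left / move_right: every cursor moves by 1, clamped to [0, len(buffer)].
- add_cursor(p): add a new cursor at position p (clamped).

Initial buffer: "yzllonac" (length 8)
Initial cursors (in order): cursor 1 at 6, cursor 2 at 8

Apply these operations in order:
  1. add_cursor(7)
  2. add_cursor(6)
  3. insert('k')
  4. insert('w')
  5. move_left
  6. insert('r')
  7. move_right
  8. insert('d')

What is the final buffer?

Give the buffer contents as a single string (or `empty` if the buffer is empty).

After op 1 (add_cursor(7)): buffer="yzllonac" (len 8), cursors c1@6 c3@7 c2@8, authorship ........
After op 2 (add_cursor(6)): buffer="yzllonac" (len 8), cursors c1@6 c4@6 c3@7 c2@8, authorship ........
After op 3 (insert('k')): buffer="yzllonkkakck" (len 12), cursors c1@8 c4@8 c3@10 c2@12, authorship ......14.3.2
After op 4 (insert('w')): buffer="yzllonkkwwakwckw" (len 16), cursors c1@10 c4@10 c3@13 c2@16, authorship ......1414.33.22
After op 5 (move_left): buffer="yzllonkkwwakwckw" (len 16), cursors c1@9 c4@9 c3@12 c2@15, authorship ......1414.33.22
After op 6 (insert('r')): buffer="yzllonkkwrrwakrwckrw" (len 20), cursors c1@11 c4@11 c3@15 c2@19, authorship ......141144.333.222
After op 7 (move_right): buffer="yzllonkkwrrwakrwckrw" (len 20), cursors c1@12 c4@12 c3@16 c2@20, authorship ......141144.333.222
After op 8 (insert('d')): buffer="yzllonkkwrrwddakrwdckrwd" (len 24), cursors c1@14 c4@14 c3@19 c2@24, authorship ......14114414.3333.2222

Answer: yzllonkkwrrwddakrwdckrwd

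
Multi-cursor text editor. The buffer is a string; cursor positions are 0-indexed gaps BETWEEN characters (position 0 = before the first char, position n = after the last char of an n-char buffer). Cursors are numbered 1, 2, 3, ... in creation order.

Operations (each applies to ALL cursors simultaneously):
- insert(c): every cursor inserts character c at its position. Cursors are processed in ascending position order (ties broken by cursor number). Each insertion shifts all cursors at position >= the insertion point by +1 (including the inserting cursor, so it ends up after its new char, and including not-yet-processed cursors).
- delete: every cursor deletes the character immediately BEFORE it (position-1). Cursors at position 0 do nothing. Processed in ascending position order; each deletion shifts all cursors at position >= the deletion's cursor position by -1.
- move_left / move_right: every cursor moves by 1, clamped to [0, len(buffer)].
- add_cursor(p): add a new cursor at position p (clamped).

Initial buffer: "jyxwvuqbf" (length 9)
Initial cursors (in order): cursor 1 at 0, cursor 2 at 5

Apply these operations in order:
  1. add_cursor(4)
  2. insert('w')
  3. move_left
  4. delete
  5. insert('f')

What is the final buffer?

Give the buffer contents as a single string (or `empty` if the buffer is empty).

After op 1 (add_cursor(4)): buffer="jyxwvuqbf" (len 9), cursors c1@0 c3@4 c2@5, authorship .........
After op 2 (insert('w')): buffer="wjyxwwvwuqbf" (len 12), cursors c1@1 c3@6 c2@8, authorship 1....3.2....
After op 3 (move_left): buffer="wjyxwwvwuqbf" (len 12), cursors c1@0 c3@5 c2@7, authorship 1....3.2....
After op 4 (delete): buffer="wjyxwwuqbf" (len 10), cursors c1@0 c3@4 c2@5, authorship 1...32....
After op 5 (insert('f')): buffer="fwjyxfwfwuqbf" (len 13), cursors c1@1 c3@6 c2@8, authorship 11...3322....

Answer: fwjyxfwfwuqbf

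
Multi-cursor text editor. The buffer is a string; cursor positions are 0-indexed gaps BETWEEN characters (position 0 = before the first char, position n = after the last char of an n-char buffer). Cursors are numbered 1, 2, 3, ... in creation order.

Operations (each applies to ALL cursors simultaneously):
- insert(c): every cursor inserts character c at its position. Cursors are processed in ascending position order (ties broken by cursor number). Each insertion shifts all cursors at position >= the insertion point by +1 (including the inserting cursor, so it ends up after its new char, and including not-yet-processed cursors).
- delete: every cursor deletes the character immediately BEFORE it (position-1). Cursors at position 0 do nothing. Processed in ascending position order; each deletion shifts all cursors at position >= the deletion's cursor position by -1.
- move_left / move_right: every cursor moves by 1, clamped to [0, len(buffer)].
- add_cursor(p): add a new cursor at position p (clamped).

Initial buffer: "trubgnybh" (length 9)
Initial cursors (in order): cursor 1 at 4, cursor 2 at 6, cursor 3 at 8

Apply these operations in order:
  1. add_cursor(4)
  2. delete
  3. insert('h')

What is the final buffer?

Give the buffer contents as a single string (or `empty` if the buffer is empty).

After op 1 (add_cursor(4)): buffer="trubgnybh" (len 9), cursors c1@4 c4@4 c2@6 c3@8, authorship .........
After op 2 (delete): buffer="trgyh" (len 5), cursors c1@2 c4@2 c2@3 c3@4, authorship .....
After op 3 (insert('h')): buffer="trhhghyhh" (len 9), cursors c1@4 c4@4 c2@6 c3@8, authorship ..14.2.3.

Answer: trhhghyhh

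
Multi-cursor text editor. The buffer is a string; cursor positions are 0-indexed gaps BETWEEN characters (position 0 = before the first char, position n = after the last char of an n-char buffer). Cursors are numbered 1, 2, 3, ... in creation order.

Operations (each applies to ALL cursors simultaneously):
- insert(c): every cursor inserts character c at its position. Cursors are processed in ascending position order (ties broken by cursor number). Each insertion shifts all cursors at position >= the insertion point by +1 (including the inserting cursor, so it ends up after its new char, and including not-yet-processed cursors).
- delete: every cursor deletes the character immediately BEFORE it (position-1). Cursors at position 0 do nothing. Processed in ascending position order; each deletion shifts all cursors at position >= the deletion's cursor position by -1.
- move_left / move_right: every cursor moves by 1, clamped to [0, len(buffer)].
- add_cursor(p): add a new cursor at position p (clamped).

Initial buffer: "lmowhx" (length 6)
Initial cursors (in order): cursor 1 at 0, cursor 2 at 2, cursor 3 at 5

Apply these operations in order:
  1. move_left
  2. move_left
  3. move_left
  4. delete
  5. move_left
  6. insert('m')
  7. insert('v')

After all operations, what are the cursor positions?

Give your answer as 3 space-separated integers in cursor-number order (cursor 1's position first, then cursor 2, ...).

After op 1 (move_left): buffer="lmowhx" (len 6), cursors c1@0 c2@1 c3@4, authorship ......
After op 2 (move_left): buffer="lmowhx" (len 6), cursors c1@0 c2@0 c3@3, authorship ......
After op 3 (move_left): buffer="lmowhx" (len 6), cursors c1@0 c2@0 c3@2, authorship ......
After op 4 (delete): buffer="lowhx" (len 5), cursors c1@0 c2@0 c3@1, authorship .....
After op 5 (move_left): buffer="lowhx" (len 5), cursors c1@0 c2@0 c3@0, authorship .....
After op 6 (insert('m')): buffer="mmmlowhx" (len 8), cursors c1@3 c2@3 c3@3, authorship 123.....
After op 7 (insert('v')): buffer="mmmvvvlowhx" (len 11), cursors c1@6 c2@6 c3@6, authorship 123123.....

Answer: 6 6 6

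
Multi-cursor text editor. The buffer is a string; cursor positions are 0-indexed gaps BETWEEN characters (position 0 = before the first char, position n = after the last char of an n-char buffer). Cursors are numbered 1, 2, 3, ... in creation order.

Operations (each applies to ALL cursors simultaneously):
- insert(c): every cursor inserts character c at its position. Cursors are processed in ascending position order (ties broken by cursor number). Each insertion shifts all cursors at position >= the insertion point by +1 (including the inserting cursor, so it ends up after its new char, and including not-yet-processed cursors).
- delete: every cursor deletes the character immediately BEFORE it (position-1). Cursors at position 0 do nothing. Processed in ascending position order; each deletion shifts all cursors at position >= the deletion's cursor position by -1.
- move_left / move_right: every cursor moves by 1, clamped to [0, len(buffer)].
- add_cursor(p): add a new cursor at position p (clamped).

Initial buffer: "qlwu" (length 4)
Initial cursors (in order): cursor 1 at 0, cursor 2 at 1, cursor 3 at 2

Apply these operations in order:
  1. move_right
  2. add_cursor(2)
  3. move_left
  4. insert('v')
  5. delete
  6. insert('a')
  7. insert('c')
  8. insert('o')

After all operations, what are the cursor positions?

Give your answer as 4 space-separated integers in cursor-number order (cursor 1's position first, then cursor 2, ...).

Answer: 3 10 14 10

Derivation:
After op 1 (move_right): buffer="qlwu" (len 4), cursors c1@1 c2@2 c3@3, authorship ....
After op 2 (add_cursor(2)): buffer="qlwu" (len 4), cursors c1@1 c2@2 c4@2 c3@3, authorship ....
After op 3 (move_left): buffer="qlwu" (len 4), cursors c1@0 c2@1 c4@1 c3@2, authorship ....
After op 4 (insert('v')): buffer="vqvvlvwu" (len 8), cursors c1@1 c2@4 c4@4 c3@6, authorship 1.24.3..
After op 5 (delete): buffer="qlwu" (len 4), cursors c1@0 c2@1 c4@1 c3@2, authorship ....
After op 6 (insert('a')): buffer="aqaalawu" (len 8), cursors c1@1 c2@4 c4@4 c3@6, authorship 1.24.3..
After op 7 (insert('c')): buffer="acqaacclacwu" (len 12), cursors c1@2 c2@7 c4@7 c3@10, authorship 11.2424.33..
After op 8 (insert('o')): buffer="acoqaaccoolacowu" (len 16), cursors c1@3 c2@10 c4@10 c3@14, authorship 111.242424.333..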